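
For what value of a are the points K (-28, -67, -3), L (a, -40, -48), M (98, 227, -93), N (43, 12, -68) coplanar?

17

Coplanarity ⇔ det[KL; KM; KN] = 0.
Expanding, this is linear in a: (-12000)a + (204000) = 0.
So a = 17.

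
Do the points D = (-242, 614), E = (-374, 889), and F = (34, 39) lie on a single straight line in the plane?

Yes

DE = (-132, 275), DF = (276, -575).
Checking proportionality: DF = -23/11·DE, so the vectors are parallel and the points are collinear.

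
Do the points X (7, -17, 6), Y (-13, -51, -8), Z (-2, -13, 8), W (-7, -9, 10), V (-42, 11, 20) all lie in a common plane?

No

The plane through X, Y, Z has normal n = XY × XZ = (-12, 166, -386) and equation n·P = -5222.
Checking the remaining points: n·W = -5270, n·V = -5390.
Since n·W = -5270 ≠ -5222, W is off the plane and the points are not all coplanar.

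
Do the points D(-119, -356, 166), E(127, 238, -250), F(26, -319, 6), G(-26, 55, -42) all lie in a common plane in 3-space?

A normal to the plane through D, E, F is n = DE × DF = (-79648, -20960, -77028).
The plane has equation n·P = 4153224. For G: n·G = 4153224.
Equal, so G lies in the plane and all four are coplanar.

Yes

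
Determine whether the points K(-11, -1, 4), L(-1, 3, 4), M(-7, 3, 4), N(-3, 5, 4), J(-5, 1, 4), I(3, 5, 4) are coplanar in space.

Yes

The plane through K, L, M has normal n = KL × KM = (0, 0, 24) and equation n·P = 96.
Checking the remaining points: n·N = 96, n·J = 96, n·I = 96.
All equal 96, so all 6 points lie in one plane.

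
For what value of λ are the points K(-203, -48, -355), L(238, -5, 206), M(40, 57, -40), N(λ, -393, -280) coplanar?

-124

The points are coplanar iff KL · (KM × KN) = 0.
Expanding, this is linear in λ: (-45360)λ + (-5624640) = 0.
So λ = -124.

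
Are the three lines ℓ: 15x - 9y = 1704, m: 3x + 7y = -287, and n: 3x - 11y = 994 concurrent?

No

Intersecting ℓ and m: solving the 2×2 system gives (x, y) = (3115/44, -3139/44).
Substitute into n: (3)(3115/44) + (-11)(-3139/44) = 21937/22.
But n requires 994 ≠ 21937/22, so the three lines have no common point.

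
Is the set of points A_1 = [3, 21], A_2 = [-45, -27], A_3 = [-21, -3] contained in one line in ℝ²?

Yes

A_1A_2 = (-48, -48), A_1A_3 = (-24, -24).
Twice the signed area of △A_1A_2A_3 is (-48)(-24) − (-48)(-24) = 0.
The triangle is degenerate (zero area), so the points are collinear.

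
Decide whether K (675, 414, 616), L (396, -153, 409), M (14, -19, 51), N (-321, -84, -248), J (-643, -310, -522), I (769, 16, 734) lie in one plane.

Yes

The plane through K, L, M has normal n = KL × KM = (230724, -20808, -253980) and equation n·P = -9327492.
Checking the remaining points: n·N = -9327492, n·J = -9327492, n·I = -9327492.
All equal -9327492, so all 6 points lie in one plane.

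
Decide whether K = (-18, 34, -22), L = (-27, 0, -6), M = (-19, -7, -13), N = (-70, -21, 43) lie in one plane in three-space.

With K as base: KL = (-9, -34, 16), KM = (-1, -41, 9), KN = (-52, -55, 65).
KM × KN = (-2170, -403, -2077).
KL · (KM × KN) = 0.
The scalar triple product vanishes, so the four points are coplanar.

Yes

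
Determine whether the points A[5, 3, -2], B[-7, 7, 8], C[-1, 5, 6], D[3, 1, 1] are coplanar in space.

With A as base: AB = (-12, 4, 10), AC = (-6, 2, 8), AD = (-2, -2, 3).
AC × AD = (22, 2, 16).
AB · (AC × AD) = -96.
Since -96 ≠ 0, the four points are not coplanar.

No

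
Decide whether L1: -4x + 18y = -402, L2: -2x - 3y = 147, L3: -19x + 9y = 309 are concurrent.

Intersecting L1 and L2: solving the 2×2 system gives (x, y) = (-30, -29).
Substitute into L3: (-19)(-30) + (9)(-29) = 309.
This equals 309, so (-30, -29) lies on all three lines and they are concurrent.

Yes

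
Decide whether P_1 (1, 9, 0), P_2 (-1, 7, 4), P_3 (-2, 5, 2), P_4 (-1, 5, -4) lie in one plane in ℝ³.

With P_1 as base: P_1P_2 = (-2, -2, 4), P_1P_3 = (-3, -4, 2), P_1P_4 = (-2, -4, -4).
P_1P_3 × P_1P_4 = (24, -16, 4).
P_1P_2 · (P_1P_3 × P_1P_4) = 0.
The scalar triple product vanishes, so the four points are coplanar.

Yes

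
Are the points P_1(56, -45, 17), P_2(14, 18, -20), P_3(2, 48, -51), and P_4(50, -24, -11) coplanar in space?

The four points are coplanar iff the 3×3 determinant with rows P_1P_2, P_1P_3, P_1P_4 is zero.
Rows: (-42, 63, -37), (-54, 93, -68), (-6, 21, -28).
Expanding along the first row: (-42)(-1176) − (63)(1104) + (-37)(-576) = 1152.
Nonzero ⇒ not coplanar.

No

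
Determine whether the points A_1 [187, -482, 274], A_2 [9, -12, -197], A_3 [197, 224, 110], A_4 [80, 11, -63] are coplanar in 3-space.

With A_1 as base: A_1A_2 = (-178, 470, -471), A_1A_3 = (10, 706, -164), A_1A_4 = (-107, 493, -337).
A_1A_3 × A_1A_4 = (-157070, 20918, 80472).
A_1A_2 · (A_1A_3 × A_1A_4) = -112392.
Since -112392 ≠ 0, the four points are not coplanar.

No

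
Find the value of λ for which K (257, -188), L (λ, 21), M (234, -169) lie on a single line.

The three points are collinear iff det[KL; KM] = 0.
This determinant is linear in λ: (19)λ + (-76) = 0, so λ = 4.

4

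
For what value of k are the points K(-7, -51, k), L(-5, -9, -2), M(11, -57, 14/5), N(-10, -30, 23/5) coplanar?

The points are coplanar iff KL · (KM × KN) = 0.
Expanding, this is linear in k: (576)k + (-23616/5) = 0.
So k = 41/5.

41/5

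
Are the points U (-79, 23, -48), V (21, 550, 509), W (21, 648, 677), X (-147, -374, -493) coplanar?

The four points are coplanar iff the 3×3 determinant with rows UV, UW, UX is zero.
Rows: (100, 527, 557), (100, 625, 725), (-68, -397, -445).
Expanding along the first row: (100)(9700) − (527)(4800) + (557)(2800) = 0.
Zero determinant ⇒ coplanar.

Yes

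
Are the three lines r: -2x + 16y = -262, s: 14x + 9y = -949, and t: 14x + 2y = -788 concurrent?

Yes

Lines aᵢx + bᵢy = cᵢ with pairwise distinct directions are concurrent exactly when det[aᵢ bᵢ cᵢ] = 0.
Here the determinant is 0.
It vanishes, so the lines are concurrent at (-53, -23).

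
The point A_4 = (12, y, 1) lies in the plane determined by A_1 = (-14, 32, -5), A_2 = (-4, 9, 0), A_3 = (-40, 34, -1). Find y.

-4

The plane through A_1, A_2, A_3 has equation −102x − 170y − 578z = -1122.
Substituting A_4: (-170)y + (-1802) = -1122, so y = -4.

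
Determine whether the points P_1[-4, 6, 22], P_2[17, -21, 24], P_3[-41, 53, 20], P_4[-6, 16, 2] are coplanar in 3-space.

Yes

With P_1 as base: P_1P_2 = (21, -27, 2), P_1P_3 = (-37, 47, -2), P_1P_4 = (-2, 10, -20).
P_1P_3 × P_1P_4 = (-920, -736, -276).
P_1P_2 · (P_1P_3 × P_1P_4) = 0.
The scalar triple product vanishes, so the four points are coplanar.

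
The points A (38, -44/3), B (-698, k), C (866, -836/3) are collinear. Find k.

Collinearity: (B − A) must be parallel to (C − A) = (828, -264).
Cross-multiplying the components: (k − (-44/3))·(828) = (-736)·(-264).
Solving gives k = 220.

220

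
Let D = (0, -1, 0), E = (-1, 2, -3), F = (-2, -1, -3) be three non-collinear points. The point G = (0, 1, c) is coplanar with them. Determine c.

Coplanarity requires DE · (DF × DG) = 0.
DE = (-1, 3, -3), DF = (-2, 0, -3); the triple product is linear in c with coefficient 6 and constant term 6.
Setting it to zero: c = -1.

-1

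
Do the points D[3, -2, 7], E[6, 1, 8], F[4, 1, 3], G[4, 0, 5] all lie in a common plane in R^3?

No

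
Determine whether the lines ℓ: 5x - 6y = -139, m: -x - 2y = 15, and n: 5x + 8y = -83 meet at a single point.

Intersecting ℓ and m: solving the 2×2 system gives (x, y) = (-23, 4).
Substitute into n: (5)(-23) + (8)(4) = -83.
This equals -83, so (-23, 4) lies on all three lines and they are concurrent.

Yes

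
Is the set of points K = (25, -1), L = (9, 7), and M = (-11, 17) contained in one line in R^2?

Yes

KL = (-16, 8), KM = (-36, 18).
det[KL; KM] = (-16)(18) − (8)(-36) = 0.
The determinant is zero, so the points are collinear.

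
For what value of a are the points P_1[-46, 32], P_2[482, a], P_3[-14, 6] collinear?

Collinearity: (P_2 − P_1) must be parallel to (P_3 − P_1) = (32, -26).
Cross-multiplying the components: (a − 32)·(32) = (528)·(-26).
Solving gives a = -397.

-397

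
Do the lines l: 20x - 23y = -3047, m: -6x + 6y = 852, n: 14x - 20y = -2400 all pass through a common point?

The three lines meet at one point iff the augmented coefficient matrix [aᵢ bᵢ cᵢ] has rank < 3, i.e. its determinant vanishes.
Here the determinant is -36.
Nonzero, so no common point exists.

No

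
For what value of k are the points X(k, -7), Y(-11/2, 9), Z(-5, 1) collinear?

-9/2

Collinearity: (X − Y) must be parallel to (Z − Y) = (1/2, -8).
Cross-multiplying the components: (k − (-11/2))·(-8) = (-16)·(1/2).
Solving gives k = -9/2.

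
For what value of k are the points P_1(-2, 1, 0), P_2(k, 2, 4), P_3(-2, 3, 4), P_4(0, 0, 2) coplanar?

Normal to plane P_1P_3P_4: n = (8, 8, -4); plane equation n·P = -8.
Requiring n·P_2 = -8: (8)k + (0) = -8.
So k = -1.

-1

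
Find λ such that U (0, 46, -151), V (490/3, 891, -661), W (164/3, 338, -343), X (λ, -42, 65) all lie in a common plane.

Coplanarity ⇔ det[UV; UW; UX] = 0.
Expanding, this is linear in λ: (-13320)λ + (17760) = 0.
So λ = 4/3.

4/3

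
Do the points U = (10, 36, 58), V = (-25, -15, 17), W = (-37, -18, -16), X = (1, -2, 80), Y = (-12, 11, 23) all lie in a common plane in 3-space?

Yes

The plane through U, V, W has normal n = UV × UW = (1560, -663, -507) and equation n·P = -37674.
Checking the remaining points: n·X = -37674, n·Y = -37674.
All equal -37674, so all 5 points lie in one plane.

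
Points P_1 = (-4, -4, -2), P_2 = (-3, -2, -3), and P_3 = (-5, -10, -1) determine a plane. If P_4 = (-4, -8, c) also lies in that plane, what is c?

-2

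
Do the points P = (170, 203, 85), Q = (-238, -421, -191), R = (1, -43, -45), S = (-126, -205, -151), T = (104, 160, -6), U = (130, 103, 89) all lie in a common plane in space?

No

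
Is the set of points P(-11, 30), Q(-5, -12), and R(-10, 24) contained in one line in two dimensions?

PQ = (6, -42), PR = (1, -6).
Twice the signed area of △PQR is (6)(-6) − (-42)(1) = 6.
The area is nonzero, so the three points are not collinear.

No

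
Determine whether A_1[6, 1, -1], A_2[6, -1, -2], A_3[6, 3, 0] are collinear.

Yes

A_1A_2 = (0, -2, -1), A_1A_3 = (0, 2, 1).
A_1A_2 × A_1A_3 = (0, 0, 0).
The cross product vanishes, so the three points are collinear.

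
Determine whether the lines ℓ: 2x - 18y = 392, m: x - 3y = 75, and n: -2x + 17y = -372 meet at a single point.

No

Intersecting ℓ and m: solving the 2×2 system gives (x, y) = (29/2, -121/6).
Substitute into n: (-2)(29/2) + (17)(-121/6) = -2231/6.
But n requires -372 ≠ -2231/6, so the three lines have no common point.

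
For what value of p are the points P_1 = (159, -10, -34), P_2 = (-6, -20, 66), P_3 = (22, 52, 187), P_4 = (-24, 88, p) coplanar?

The points are coplanar iff P_1P_2 · (P_1P_3 × P_1P_4) = 0.
Expanding, this is linear in p: (-11600)p + (3375600) = 0.
So p = 291.

291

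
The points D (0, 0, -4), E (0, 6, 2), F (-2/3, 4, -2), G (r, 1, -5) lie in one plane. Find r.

-2/3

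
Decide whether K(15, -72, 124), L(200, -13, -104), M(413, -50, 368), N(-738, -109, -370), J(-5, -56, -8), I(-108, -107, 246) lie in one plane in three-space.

The plane through K, L, M has normal n = KL × KM = (19412, -135884, -19412) and equation n·P = 7667740.
Checking the remaining points: n·N = 7667740, n·J = 7667740, n·I = 7667740.
All equal 7667740, so all 6 points lie in one plane.

Yes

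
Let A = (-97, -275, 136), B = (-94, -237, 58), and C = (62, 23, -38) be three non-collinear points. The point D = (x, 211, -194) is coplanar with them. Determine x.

A normal to the plane is n = AB × AC = (16632, -11880, -5148).
D lies in the plane iff n · AD = 0.
This gives (16632)x + (-2461536) = 0, so x = 148.

148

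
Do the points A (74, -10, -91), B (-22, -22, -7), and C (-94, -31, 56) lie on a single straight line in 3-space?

AB = (-96, -12, 84), AC = (-168, -21, 147).
Each component of AC is 7/4 times the corresponding component of AB, so AC = 7/4·AB and the points are collinear.

Yes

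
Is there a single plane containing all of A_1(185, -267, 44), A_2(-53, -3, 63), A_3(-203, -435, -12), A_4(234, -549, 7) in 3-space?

Yes

With A_1 as base: A_1A_2 = (-238, 264, 19), A_1A_3 = (-388, -168, -56), A_1A_4 = (49, -282, -37).
A_1A_3 × A_1A_4 = (-9576, -17100, 117648).
A_1A_2 · (A_1A_3 × A_1A_4) = 0.
The scalar triple product vanishes, so the four points are coplanar.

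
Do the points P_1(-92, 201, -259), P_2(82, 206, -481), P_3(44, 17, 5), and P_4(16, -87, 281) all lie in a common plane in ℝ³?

Yes

The four points are coplanar iff the 3×3 determinant with rows P_1P_2, P_1P_3, P_1P_4 is zero.
Rows: (174, 5, -222), (136, -184, 264), (108, -288, 540).
Expanding along the first row: (174)(-23328) − (5)(44928) + (-222)(-19296) = 0.
Zero determinant ⇒ coplanar.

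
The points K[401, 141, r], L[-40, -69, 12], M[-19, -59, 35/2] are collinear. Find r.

Collinearity requires KL × KM = 0; each component is linear in r.
The x-component gives (10)r + (-1275) = 0, so r = 255/2.
The remaining components then also vanish.

255/2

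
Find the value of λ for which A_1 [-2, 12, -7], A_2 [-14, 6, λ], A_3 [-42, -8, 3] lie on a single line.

Direction A_1A_3 = (-40, -20, 10). From the x-coordinate of A_2, the parameter along the line is τ = (-14 − (-2))/(-40) = 3/10.
Then λ = (-7) + 3/10·(10) = -4.

-4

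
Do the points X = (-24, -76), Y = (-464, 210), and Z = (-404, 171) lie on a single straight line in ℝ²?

Yes

XY = (-440, 286), XZ = (-380, 247).
Twice the signed area of △XYZ is (-440)(247) − (286)(-380) = 0.
The triangle is degenerate (zero area), so the points are collinear.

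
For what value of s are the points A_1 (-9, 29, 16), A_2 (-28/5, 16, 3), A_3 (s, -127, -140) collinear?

Direction A_1A_2 = (17/5, -13, -13). From the y-coordinate of A_3, the parameter along the line is τ = (-127 − 29)/(-13) = 12.
Then s = (-9) + 12·(17/5) = 159/5.

159/5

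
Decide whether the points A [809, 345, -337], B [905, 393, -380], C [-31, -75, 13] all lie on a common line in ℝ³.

No

AB = (96, 48, -43), AC = (-840, -420, 350).
Comparing components 2 and 3: (48)(350) − (-43)(-420) = -1260 ≠ 0, so AB and AC are not parallel and the points are not collinear.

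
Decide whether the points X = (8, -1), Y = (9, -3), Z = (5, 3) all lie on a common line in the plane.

No

XY = (1, -2), XZ = (-3, 4).
If collinear, XZ would be a scalar multiple of XY. But (1)·(4) ≠ (-2)·(-3) (difference -2), so they are not parallel; the points are not collinear.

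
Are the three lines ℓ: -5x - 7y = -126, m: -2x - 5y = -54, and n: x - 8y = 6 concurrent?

Lines aᵢx + bᵢy = cᵢ with pairwise distinct directions are concurrent exactly when det[aᵢ bᵢ cᵢ] = 0.
Here the determinant is -42.
Nonzero, so no common point exists.

No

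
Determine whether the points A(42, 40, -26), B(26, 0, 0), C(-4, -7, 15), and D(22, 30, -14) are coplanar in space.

The four points are coplanar iff the 3×3 determinant with rows AB, AC, AD is zero.
Rows: (-16, -40, 26), (-46, -47, 41), (-20, -10, 12).
Expanding along the first row: (-16)(-154) − (-40)(268) + (26)(-480) = 704.
Nonzero ⇒ not coplanar.

No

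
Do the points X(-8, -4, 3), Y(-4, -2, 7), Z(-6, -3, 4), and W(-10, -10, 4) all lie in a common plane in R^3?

No

A normal to the plane through X, Y, Z is n = XY × XZ = (-2, 4, 0).
The plane has equation n·P = 0. For W: n·W = -20.
-20 ≠ 0, so W is off the plane.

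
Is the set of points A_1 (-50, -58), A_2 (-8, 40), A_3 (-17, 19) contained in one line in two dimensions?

A_1A_2 = (42, 98), A_1A_3 = (33, 77).
Checking proportionality: A_1A_3 = 11/14·A_1A_2, so the vectors are parallel and the points are collinear.

Yes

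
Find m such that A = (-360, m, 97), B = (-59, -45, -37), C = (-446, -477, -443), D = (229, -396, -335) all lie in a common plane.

123

Coplanarity ⇔ det[AB; AC; AD] = 0.
Expanding, this is linear in m: (232254)m + (-28567242) = 0.
So m = 123.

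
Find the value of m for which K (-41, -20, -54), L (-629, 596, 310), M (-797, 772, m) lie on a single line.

Direction KL = (-588, 616, 364). From the x-coordinate of M, the parameter along the line is τ = (-797 − (-41))/(-588) = 9/7.
Then m = (-54) + 9/7·(364) = 414.

414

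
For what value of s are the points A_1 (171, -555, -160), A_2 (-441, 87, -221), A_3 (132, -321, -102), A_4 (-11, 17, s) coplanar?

-56

Coplanarity ⇔ det[A_1A_2; A_1A_3; A_1A_4] = 0.
Expanding, this is linear in s: (-118170)s + (-6617520) = 0.
So s = -56.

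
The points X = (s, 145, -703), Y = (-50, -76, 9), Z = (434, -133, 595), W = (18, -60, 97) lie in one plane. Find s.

-667

Coplanarity ⇔ det[XY; XZ; XW] = 0.
Expanding, this is linear in s: (14392)s + (9599464) = 0.
So s = -667.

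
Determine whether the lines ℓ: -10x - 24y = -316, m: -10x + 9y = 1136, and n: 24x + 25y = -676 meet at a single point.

Yes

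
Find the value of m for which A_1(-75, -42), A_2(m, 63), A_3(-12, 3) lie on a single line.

72

The three points are collinear iff det[A_1A_2; A_1A_3] = 0.
This determinant is linear in m: (45)m + (-3240) = 0, so m = 72.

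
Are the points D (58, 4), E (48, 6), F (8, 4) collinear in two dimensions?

DE = (-10, 2), DF = (-50, 0).
If collinear, DF would be a scalar multiple of DE. But (-10)·(0) ≠ (2)·(-50) (difference 100), so they are not parallel; the points are not collinear.

No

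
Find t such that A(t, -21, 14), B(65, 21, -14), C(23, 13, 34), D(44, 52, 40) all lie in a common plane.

16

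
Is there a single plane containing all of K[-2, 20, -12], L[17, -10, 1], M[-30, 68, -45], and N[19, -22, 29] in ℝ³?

With K as base: KL = (19, -30, 13), KM = (-28, 48, -33), KN = (21, -42, 41).
KM × KN = (582, 455, 168).
KL · (KM × KN) = -408.
Since -408 ≠ 0, the four points are not coplanar.

No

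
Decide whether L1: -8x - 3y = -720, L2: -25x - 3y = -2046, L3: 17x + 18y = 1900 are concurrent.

No

The three lines meet at one point iff the augmented coefficient matrix [aᵢ bᵢ cᵢ] has rank < 3, i.e. its determinant vanishes.
Here the determinant is 102.
Nonzero, so no common point exists.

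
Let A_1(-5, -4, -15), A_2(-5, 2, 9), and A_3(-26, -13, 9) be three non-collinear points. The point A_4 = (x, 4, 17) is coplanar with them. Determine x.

Coplanarity requires A_1A_2 · (A_1A_3 × A_1A_4) = 0.
A_1A_2 = (0, 6, 24), A_1A_3 = (-21, -9, 24); the triple product is linear in x with coefficient 360 and constant term 1800.
Setting it to zero: x = -5.

-5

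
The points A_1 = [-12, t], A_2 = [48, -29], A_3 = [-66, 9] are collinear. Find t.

The three points are collinear iff det[A_1A_2; A_1A_3] = 0.
This determinant is linear in t: (-114)t + (-1026) = 0, so t = -9.

-9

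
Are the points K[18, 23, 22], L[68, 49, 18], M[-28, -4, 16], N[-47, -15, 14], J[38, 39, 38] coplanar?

The plane through K, L, M has normal n = KL × KM = (-264, 484, -154) and equation n·P = 2992.
Checking the remaining points: n·N = 2992, n·J = 2992.
All equal 2992, so all 5 points lie in one plane.

Yes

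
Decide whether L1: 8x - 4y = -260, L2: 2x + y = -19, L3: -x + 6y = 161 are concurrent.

No

Lines aᵢx + bᵢy = cᵢ with pairwise distinct directions are concurrent exactly when det[aᵢ bᵢ cᵢ] = 0.
Here the determinant is 32.
Nonzero, so no common point exists.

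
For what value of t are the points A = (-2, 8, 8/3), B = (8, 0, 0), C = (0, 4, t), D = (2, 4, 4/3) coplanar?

The points are coplanar iff AB · (AC × AD) = 0.
Expanding, this is linear in t: (8)t + (-32/3) = 0.
So t = 4/3.

4/3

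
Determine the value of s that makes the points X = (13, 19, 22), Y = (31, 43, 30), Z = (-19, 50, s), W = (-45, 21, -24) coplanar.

Normal to plane XYW: n = (-1120, 364, 1428); plane equation n·P = 23772.
Requiring n·Z = 23772: (1428)s + (39480) = 23772.
So s = -11.

-11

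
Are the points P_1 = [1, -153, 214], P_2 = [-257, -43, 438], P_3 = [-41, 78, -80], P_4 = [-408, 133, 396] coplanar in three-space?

Yes

The four points are coplanar iff the 3×3 determinant with rows P_1P_2, P_1P_3, P_1P_4 is zero.
Rows: (-258, 110, 224), (-42, 231, -294), (-409, 286, 182).
Expanding along the first row: (-258)(126126) − (110)(-127890) + (224)(82467) = 0.
Zero determinant ⇒ coplanar.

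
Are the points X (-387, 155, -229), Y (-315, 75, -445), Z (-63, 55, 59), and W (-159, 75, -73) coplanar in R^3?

Yes

A normal to the plane through X, Y, Z is n = XY × XZ = (-44640, -90720, 18720).
The plane has equation n·P = -1072800. For W: n·W = -1072800.
Equal, so W lies in the plane and all four are coplanar.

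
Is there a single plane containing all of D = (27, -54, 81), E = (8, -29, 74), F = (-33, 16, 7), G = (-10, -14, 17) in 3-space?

Yes

The four points are coplanar iff the 3×3 determinant with rows DE, DF, DG is zero.
Rows: (-19, 25, -7), (-60, 70, -74), (-37, 40, -64).
Expanding along the first row: (-19)(-1520) − (25)(1102) + (-7)(190) = 0.
Zero determinant ⇒ coplanar.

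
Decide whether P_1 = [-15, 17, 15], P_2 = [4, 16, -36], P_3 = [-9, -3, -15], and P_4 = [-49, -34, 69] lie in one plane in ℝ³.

Yes

The four points are coplanar iff the 3×3 determinant with rows P_1P_2, P_1P_3, P_1P_4 is zero.
Rows: (19, -1, -51), (6, -20, -30), (-34, -51, 54).
Expanding along the first row: (19)(-2610) − (-1)(-696) + (-51)(-986) = 0.
Zero determinant ⇒ coplanar.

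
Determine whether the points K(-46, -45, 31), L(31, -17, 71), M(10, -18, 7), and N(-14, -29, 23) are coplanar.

A normal to the plane through K, L, M is n = KL × KM = (-1752, 4088, 511).
The plane has equation n·P = -87527. For N: n·N = -82271.
-82271 ≠ -87527, so N is off the plane.

No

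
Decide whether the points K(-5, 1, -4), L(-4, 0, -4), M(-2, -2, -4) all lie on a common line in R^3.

KL = (1, -1, 0), KM = (3, -3, 0).
Each component of KM is 3 times the corresponding component of KL, so KM = 3·KL and the points are collinear.

Yes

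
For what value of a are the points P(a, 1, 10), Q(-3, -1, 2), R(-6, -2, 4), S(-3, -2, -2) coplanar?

The points are coplanar iff PQ · (PR × PS) = 0.
Expanding, this is linear in a: (-6)a + (-18) = 0.
So a = -3.

-3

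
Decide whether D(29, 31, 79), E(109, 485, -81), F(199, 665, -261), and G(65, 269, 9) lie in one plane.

No

A normal to the plane through D, E, F is n = DE × DF = (-52920, 0, -26460).
The plane has equation n·P = -3625020. For G: n·G = -3677940.
-3677940 ≠ -3625020, so G is off the plane.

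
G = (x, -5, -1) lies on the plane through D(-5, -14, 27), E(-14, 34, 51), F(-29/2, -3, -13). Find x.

-12

Coplanarity requires DE · (DF × DG) = 0.
DE = (-9, 48, 24), DF = (-19/2, 11, -40); the triple product is linear in x with coefficient -2184 and constant term -26208.
Setting it to zero: x = -12.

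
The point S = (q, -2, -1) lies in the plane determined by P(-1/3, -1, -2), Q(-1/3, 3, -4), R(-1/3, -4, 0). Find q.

A normal to the plane is n = PQ × PR = (2, 0, 0).
S lies in the plane iff n · PS = 0.
This gives (2)q + (2/3) = 0, so q = -1/3.

-1/3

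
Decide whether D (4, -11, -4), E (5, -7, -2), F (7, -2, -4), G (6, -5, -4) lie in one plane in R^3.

Yes

The four points are coplanar iff the 3×3 determinant with rows DE, DF, DG is zero.
Rows: (1, 4, 2), (3, 9, 0), (2, 6, 0).
Expanding along the first row: (1)(0) − (4)(0) + (2)(0) = 0.
Zero determinant ⇒ coplanar.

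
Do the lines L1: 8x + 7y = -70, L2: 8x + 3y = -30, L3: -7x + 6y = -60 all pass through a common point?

The three lines meet at one point iff the augmented coefficient matrix [aᵢ bᵢ cᵢ] has rank < 3, i.e. its determinant vanishes.
Here the determinant is 0.
It vanishes, so the lines are concurrent at (0, -10).

Yes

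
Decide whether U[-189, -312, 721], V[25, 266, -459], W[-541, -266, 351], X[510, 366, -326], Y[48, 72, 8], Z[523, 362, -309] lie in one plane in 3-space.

The plane through U, V, W has normal n = UV × UW = (-159580, 494540, 213300) and equation n·P = 29653440.
Checking the remaining points: n·X = 30080040, n·Y = 29653440, n·Z = 29653440.
Since n·X = 30080040 ≠ 29653440, X is off the plane and the points are not all coplanar.

No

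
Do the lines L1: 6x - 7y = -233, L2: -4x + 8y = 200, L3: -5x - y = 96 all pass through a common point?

Intersecting L1 and L2: solving the 2×2 system gives (x, y) = (-116/5, 67/5).
Substitute into L3: (-5)(-116/5) + (-1)(67/5) = 513/5.
But L3 requires 96 ≠ 513/5, so the three lines have no common point.

No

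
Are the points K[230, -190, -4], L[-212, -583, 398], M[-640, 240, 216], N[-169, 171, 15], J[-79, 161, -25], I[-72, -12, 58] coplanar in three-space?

The plane through K, L, M has normal n = KL × KM = (-259320, -252500, -531970) and equation n·P = -9540720.
Checking the remaining points: n·N = -7331970, n·J = -6866970, n·I = -9153220.
Since n·N = -7331970 ≠ -9540720, N is off the plane and the points are not all coplanar.

No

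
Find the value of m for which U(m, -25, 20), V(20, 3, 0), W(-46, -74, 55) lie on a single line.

-4

Collinearity requires UV × UW = 0; each component is linear in m.
The y-component gives (55)m + (220) = 0, so m = -4.
The remaining components then also vanish.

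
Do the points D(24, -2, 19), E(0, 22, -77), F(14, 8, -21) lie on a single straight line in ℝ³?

Yes

DE = (-24, 24, -96), DF = (-10, 10, -40).
DE × DF = (0, 0, 0).
The cross product vanishes, so the three points are collinear.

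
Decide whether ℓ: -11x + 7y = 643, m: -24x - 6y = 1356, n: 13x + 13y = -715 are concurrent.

No

Intersecting ℓ and m: solving the 2×2 system gives (x, y) = (-2225/39, 86/39).
Substitute into n: (13)(-2225/39) + (13)(86/39) = -713.
But n requires -715 ≠ -713, so the three lines have no common point.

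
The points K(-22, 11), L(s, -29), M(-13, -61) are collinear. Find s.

-17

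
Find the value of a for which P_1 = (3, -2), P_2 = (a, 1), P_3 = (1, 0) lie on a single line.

0

The three points are collinear iff det[P_1P_2; P_1P_3] = 0.
This determinant is linear in a: (2)a + (0) = 0, so a = 0.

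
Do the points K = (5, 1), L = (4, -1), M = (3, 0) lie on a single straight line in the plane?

KL = (-1, -2), KM = (-2, -1).
Twice the signed area of △KLM is (-1)(-1) − (-2)(-2) = -3.
The area is nonzero, so the three points are not collinear.

No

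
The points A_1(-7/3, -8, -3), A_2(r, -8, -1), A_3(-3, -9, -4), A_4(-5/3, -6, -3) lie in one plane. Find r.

-5/3

Normal to plane A_1A_3A_4: n = (2, -2/3, -2/3); plane equation n·P = 8/3.
Requiring n·A_2 = 8/3: (2)r + (6) = 8/3.
So r = -5/3.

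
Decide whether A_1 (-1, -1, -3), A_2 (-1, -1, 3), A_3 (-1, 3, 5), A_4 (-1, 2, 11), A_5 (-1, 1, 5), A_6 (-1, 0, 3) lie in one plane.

The plane through A_1, A_2, A_3 has normal n = A_1A_2 × A_1A_3 = (-24, 0, 0) and equation n·P = 24.
Checking the remaining points: n·A_4 = 24, n·A_5 = 24, n·A_6 = 24.
All equal 24, so all 6 points lie in one plane.

Yes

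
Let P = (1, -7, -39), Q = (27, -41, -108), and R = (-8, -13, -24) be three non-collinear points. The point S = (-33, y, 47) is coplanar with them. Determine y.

Coplanarity requires PQ · (PR × PS) = 0.
PQ = (26, -34, -69), PR = (-9, -6, 15); the triple product is linear in y with coefficient 231 and constant term -6699.
Setting it to zero: y = 29.

29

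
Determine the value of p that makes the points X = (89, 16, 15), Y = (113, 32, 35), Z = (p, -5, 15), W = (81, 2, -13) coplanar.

25

Normal to plane XYW: n = (-168, 512, -208); plane equation n·P = -9880.
Requiring n·Z = -9880: (-168)p + (-5680) = -9880.
So p = 25.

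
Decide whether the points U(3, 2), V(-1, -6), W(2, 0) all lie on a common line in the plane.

Yes

UV = (-4, -8), UW = (-1, -2).
Checking proportionality: UW = 1/4·UV, so the vectors are parallel and the points are collinear.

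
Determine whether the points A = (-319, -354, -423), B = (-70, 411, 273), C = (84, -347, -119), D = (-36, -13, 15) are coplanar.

With A as base: AB = (249, 765, 696), AC = (403, 7, 304), AD = (283, 341, 438).
AC × AD = (-100598, -90482, 135442).
AB · (AC × AD) = 0.
The scalar triple product vanishes, so the four points are coplanar.

Yes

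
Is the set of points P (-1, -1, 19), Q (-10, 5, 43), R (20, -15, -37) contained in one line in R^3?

Yes

PQ = (-9, 6, 24), PR = (21, -14, -56).
Each component of PR is -7/3 times the corresponding component of PQ, so PR = -7/3·PQ and the points are collinear.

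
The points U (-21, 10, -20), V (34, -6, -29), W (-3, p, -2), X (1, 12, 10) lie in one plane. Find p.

Coplanarity ⇔ det[UV; UW; UX] = 0.
Expanding, this is linear in p: (1848)p + (-18480) = 0.
So p = 10.

10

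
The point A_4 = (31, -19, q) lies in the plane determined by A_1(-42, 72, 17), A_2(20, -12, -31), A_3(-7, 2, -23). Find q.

-35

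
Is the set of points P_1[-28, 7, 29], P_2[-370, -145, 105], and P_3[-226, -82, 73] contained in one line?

No

P_1P_2 = (-342, -152, 76), P_1P_3 = (-198, -89, 44).
Comparing components 2 and 3: (-152)(44) − (76)(-89) = 76 ≠ 0, so P_1P_2 and P_1P_3 are not parallel and the points are not collinear.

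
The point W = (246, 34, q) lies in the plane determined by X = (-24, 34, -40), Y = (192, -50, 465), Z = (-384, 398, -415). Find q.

810

A normal to the plane is n = XY × XZ = (-152320, -100800, 48384).
W lies in the plane iff n · XW = 0.
This gives (48384)q + (-39191040) = 0, so q = 810.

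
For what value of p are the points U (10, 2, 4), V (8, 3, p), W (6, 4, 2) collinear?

3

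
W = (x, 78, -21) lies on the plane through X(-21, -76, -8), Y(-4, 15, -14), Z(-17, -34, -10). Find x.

Coplanarity requires XY · (XZ × XW) = 0.
XY = (17, 91, -6), XZ = (4, 42, -2); the triple product is linear in x with coefficient 70 and constant term -1540.
Setting it to zero: x = 22.

22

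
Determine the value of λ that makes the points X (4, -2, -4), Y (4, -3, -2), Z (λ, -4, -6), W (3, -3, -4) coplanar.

Normal to plane XYW: n = (2, -2, -1); plane equation n·P = 16.
Requiring n·Z = 16: (2)λ + (14) = 16.
So λ = 1.

1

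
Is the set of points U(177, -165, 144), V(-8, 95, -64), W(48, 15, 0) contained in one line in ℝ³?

No

UV = (-185, 260, -208), UW = (-129, 180, -144).
Comparing components 3 and 1: (-208)(-129) − (-185)(-144) = 192 ≠ 0, so UV and UW are not parallel and the points are not collinear.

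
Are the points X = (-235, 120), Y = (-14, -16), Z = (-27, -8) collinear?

Yes

XY = (221, -136), XZ = (208, -128).
Twice the signed area of △XYZ is (221)(-128) − (-136)(208) = 0.
The triangle is degenerate (zero area), so the points are collinear.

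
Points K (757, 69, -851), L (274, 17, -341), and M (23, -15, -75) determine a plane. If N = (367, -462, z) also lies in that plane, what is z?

Coplanarity requires KL · (KM × KN) = 0.
KL = (-483, -52, 510), KM = (-734, -84, 776); the triple product is linear in z with coefficient 2404 and constant term 826976.
Setting it to zero: z = -344.

-344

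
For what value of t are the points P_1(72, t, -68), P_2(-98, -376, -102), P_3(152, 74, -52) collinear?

Collinearity requires P_1P_2 × P_1P_3 = 0; each component is linear in t.
The x-component gives (-50)t + (-3500) = 0, so t = -70.
The remaining components then also vanish.

-70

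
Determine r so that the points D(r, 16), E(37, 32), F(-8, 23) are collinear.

-43

Collinearity: (D − E) must be parallel to (F − E) = (-45, -9).
Cross-multiplying the components: (r − 37)·(-9) = (-16)·(-45).
Solving gives r = -43.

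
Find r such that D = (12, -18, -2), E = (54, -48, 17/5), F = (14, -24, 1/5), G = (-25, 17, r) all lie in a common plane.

-52/5

Coplanarity ⇔ det[DE; DF; DG] = 0.
Expanding, this is linear in r: (-192)r + (-9984/5) = 0.
So r = -52/5.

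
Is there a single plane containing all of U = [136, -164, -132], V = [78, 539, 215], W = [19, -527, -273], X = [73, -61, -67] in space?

Yes

With U as base: UV = (-58, 703, 347), UW = (-117, -363, -141), UX = (-63, 103, 65).
UW × UX = (-9072, 16488, -34920).
UV · (UW × UX) = 0.
The scalar triple product vanishes, so the four points are coplanar.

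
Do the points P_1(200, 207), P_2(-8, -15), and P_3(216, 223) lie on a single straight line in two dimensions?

No

P_1P_2 = (-208, -222), P_1P_3 = (16, 16).
If collinear, P_1P_3 would be a scalar multiple of P_1P_2. But (-208)·(16) ≠ (-222)·(16) (difference 224), so they are not parallel; the points are not collinear.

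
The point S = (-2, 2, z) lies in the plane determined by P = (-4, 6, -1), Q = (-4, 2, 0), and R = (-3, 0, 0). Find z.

The plane through P, Q, R has equation 2x + 1y + 4z = -6.
Substituting S: (4)z + (-2) = -6, so z = -1.

-1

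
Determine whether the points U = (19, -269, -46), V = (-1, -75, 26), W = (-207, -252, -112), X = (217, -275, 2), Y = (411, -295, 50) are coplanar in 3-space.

No

The plane through U, V, W has normal n = UV × UW = (-14028, -17592, 43504) and equation n·P = 2464532.
Checking the remaining points: n·X = 1880732, n·Y = 1599332.
Since n·X = 1880732 ≠ 2464532, X is off the plane and the points are not all coplanar.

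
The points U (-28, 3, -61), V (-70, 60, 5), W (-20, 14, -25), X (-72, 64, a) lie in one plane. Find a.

11

Normal to plane UVW: n = (1326, 2040, -918); plane equation n·P = 24990.
Requiring n·X = 24990: (-918)a + (35088) = 24990.
So a = 11.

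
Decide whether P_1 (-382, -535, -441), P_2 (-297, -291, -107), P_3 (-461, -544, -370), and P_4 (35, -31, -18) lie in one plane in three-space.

No

A normal to the plane through P_1, P_2, P_3 is n = P_1P_2 × P_1P_3 = (20330, -32421, 18511).
The plane has equation n·P = 1415824. For P_4: n·P_4 = 1383403.
1383403 ≠ 1415824, so P_4 is off the plane.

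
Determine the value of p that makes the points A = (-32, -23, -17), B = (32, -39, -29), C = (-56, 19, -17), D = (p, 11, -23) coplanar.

-24

The points are coplanar iff AB · (AC × AD) = 0.
Expanding, this is linear in p: (504)p + (12096) = 0.
So p = -24.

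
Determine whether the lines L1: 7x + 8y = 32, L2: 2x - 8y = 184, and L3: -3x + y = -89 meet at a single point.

Yes

The three lines meet at one point iff the augmented coefficient matrix [aᵢ bᵢ cᵢ] has rank < 3, i.e. its determinant vanishes.
Here the determinant is 0.
It vanishes, so the lines are concurrent at (24, -17).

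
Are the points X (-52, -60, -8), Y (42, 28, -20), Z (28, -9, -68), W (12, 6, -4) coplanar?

A normal to the plane through X, Y, Z is n = XY × XZ = (-4668, 4680, -2246).
The plane has equation n·P = -20096. For W: n·W = -18952.
-18952 ≠ -20096, so W is off the plane.

No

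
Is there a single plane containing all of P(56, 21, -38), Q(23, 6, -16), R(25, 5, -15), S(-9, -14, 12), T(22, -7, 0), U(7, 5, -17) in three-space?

No

The plane through P, Q, R has normal n = PQ × PR = (7, 77, 63) and equation n·X = -385.
Checking the remaining points: n·S = -385, n·T = -385, n·U = -637.
Since n·U = -637 ≠ -385, U is off the plane and the points are not all coplanar.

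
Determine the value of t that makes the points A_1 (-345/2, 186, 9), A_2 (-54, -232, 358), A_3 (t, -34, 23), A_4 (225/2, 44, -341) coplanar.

Normal to plane A_1A_2A_4: n = (195858, 140940, 102303); plane equation n·P = -6649938.
Requiring n·A_3 = -6649938: (195858)t + (-2438991) = -6649938.
So t = -43/2.

-43/2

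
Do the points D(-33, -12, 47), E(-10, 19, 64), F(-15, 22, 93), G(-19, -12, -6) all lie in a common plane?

Yes

A normal to the plane through D, E, F is n = DE × DF = (848, -752, 224).
The plane has equation n·P = -8432. For G: n·G = -8432.
Equal, so G lies in the plane and all four are coplanar.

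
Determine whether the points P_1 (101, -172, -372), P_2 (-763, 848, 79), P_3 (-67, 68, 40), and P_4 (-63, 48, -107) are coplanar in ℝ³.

No

A normal to the plane through P_1, P_2, P_3 is n = P_1P_2 × P_1P_3 = (312000, 280200, -36000).
The plane has equation n·P = -3290400. For P_4: n·P_4 = -2354400.
-2354400 ≠ -3290400, so P_4 is off the plane.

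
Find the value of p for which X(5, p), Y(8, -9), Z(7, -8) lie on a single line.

-6

The three points are collinear iff det[XY; XZ] = 0.
This determinant is linear in p: (-1)p + (-6) = 0, so p = -6.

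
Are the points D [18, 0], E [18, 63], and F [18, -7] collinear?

DE = (0, 63), DF = (0, -7).
det[DE; DF] = (0)(-7) − (63)(0) = 0.
The determinant is zero, so the points are collinear.

Yes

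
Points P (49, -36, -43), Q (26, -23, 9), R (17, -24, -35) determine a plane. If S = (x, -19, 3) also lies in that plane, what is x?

13

Coplanarity requires PQ · (PR × PS) = 0.
PQ = (-23, 13, 52), PR = (-32, 12, 8); the triple product is linear in x with coefficient -520 and constant term 6760.
Setting it to zero: x = 13.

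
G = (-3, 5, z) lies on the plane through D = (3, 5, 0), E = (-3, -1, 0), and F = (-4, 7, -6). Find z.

-4

A normal to the plane is n = DE × DF = (36, -36, -54).
G lies in the plane iff n · DG = 0.
This gives (-54)z + (-216) = 0, so z = -4.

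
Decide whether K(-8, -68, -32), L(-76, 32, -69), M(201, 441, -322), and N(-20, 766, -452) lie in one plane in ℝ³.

No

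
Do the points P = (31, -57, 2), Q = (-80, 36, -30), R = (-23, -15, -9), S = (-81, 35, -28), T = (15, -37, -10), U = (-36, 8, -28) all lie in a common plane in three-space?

No

The plane through P, Q, R has normal n = PQ × PR = (321, 507, 360) and equation n·X = -18228.
Checking the remaining points: n·S = -18336, n·T = -17544, n·U = -17580.
Since n·S = -18336 ≠ -18228, S is off the plane and the points are not all coplanar.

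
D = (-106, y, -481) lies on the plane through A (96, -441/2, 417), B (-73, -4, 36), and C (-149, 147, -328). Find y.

323/2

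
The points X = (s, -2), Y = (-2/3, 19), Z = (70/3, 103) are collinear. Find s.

The three points are collinear iff det[XY; XZ] = 0.
This determinant is linear in s: (-84)s + (-560) = 0, so s = -20/3.

-20/3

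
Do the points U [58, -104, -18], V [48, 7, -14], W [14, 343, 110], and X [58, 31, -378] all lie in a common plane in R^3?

Yes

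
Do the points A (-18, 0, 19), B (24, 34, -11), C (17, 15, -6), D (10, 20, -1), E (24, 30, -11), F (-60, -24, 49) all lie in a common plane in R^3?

Yes

The plane through A, B, C has normal n = AB × AC = (-400, 0, -560) and equation n·P = -3440.
Checking the remaining points: n·D = -3440, n·E = -3440, n·F = -3440.
All equal -3440, so all 6 points lie in one plane.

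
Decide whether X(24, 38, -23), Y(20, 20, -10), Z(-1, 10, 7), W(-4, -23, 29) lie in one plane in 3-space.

The four points are coplanar iff the 3×3 determinant with rows XY, XZ, XW is zero.
Rows: (-4, -18, 13), (-25, -28, 30), (-28, -61, 52).
Expanding along the first row: (-4)(374) − (-18)(-460) + (13)(741) = -143.
Nonzero ⇒ not coplanar.

No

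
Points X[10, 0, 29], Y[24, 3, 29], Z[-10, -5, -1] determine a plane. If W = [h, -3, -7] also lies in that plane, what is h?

0

The plane through X, Y, Z has equation −90x + 420y − 10z = -1190.
Substituting W: (-90)h + (-1190) = -1190, so h = 0.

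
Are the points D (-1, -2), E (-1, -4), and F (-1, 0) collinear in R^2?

DE = (0, -2), DF = (0, 2).
det[DE; DF] = (0)(2) − (-2)(0) = 0.
The determinant is zero, so the points are collinear.

Yes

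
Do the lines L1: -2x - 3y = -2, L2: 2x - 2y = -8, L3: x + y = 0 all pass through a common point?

Yes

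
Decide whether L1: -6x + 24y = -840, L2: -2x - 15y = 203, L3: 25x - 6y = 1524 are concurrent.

No

Intersecting L1 and L2: solving the 2×2 system gives (x, y) = (56, -21).
Substitute into L3: (25)(56) + (-6)(-21) = 1526.
But L3 requires 1524 ≠ 1526, so the three lines have no common point.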